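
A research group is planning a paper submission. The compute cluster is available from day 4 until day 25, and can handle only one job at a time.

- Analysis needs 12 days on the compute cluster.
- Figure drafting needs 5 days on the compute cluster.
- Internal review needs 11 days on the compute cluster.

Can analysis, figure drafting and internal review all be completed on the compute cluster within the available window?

No

The compute cluster window is 25 − 4 = 21 days.
Running back to back, the jobs need 12 + 5 + 11 = 28 days on the compute cluster.
Since 28 > 21, they cannot all fit.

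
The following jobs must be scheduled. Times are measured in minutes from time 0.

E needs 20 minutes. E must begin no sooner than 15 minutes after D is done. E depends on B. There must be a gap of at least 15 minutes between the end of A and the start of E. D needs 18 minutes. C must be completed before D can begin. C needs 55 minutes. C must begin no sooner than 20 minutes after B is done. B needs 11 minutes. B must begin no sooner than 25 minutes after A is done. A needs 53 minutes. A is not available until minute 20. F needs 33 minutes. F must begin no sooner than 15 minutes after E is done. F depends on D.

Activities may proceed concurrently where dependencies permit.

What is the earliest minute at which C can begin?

A waits on its own release at minute 20, so it starts at minute 20 and finishes at 20 + 53 = minute 73.
B waits on A (finishes minute 73, plus 25-minute gap → minute 98), so it starts at minute 98 and finishes at 98 + 11 = minute 109.
C waits on B (finishes minute 109, plus 20-minute gap → minute 129), so the earliest it can start is minute 129.

129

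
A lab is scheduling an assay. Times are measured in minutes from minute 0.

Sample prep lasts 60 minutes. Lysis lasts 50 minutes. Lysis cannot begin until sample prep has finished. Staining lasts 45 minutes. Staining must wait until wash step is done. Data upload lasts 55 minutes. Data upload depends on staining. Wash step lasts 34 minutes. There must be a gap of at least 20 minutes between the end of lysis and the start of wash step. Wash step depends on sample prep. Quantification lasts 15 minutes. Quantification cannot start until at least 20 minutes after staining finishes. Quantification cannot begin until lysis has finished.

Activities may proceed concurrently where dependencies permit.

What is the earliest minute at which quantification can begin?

229

Sample prep can start immediately at minute 0; it finishes at minute 60.
After sample prep (finishes minute 60), lysis can start at minute 60 and finishes at minute 110.
Wash step has to wait for lysis (finishes minute 110, plus 20-minute gap → minute 130); sample prep (finishes minute 60). The latest of these is minute 130, so wash step runs minute 130 to 130 + 34 = minute 164.
After wash step (finishes minute 164), staining can start at minute 164 and finishes at minute 209.
Quantification waits on staining (finishes minute 209, plus 20-minute gap → minute 229); lysis (finishes minute 110). The latest of these is minute 229, which is the earliest quantification can start.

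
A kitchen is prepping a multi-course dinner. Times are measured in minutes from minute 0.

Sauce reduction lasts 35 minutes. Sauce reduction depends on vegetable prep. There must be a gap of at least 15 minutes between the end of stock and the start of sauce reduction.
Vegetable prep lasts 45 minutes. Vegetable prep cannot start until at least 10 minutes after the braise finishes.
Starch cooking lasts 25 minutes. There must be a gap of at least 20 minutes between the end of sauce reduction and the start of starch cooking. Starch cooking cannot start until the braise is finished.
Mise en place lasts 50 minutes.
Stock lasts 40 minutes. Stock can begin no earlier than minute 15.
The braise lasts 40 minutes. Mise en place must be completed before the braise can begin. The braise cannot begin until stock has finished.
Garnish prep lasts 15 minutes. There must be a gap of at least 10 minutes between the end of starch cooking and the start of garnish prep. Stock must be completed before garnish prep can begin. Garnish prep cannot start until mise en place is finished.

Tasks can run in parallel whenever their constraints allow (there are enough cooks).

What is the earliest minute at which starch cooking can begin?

205

Stock waits on its own release at minute 15, so it starts at minute 15 and finishes at 15 + 40 = minute 55.
Mise en place has no prerequisites, so it starts at minute 0 and finishes at minute 50.
The braise has to wait for mise en place (finishes minute 50); stock (finishes minute 55). The latest of these is minute 55, so the braise runs minute 55 to 55 + 40 = minute 95.
After the braise (finishes minute 95, plus 10-minute gap → minute 105), vegetable prep can start at minute 105 and finishes at minute 150.
For sauce reduction: vegetable prep (finishes minute 150); stock (finishes minute 55, plus 15-minute gap → minute 70). Taking the maximum gives a start of minute 150, and it finishes at 150 + 35 = minute 185.
Starch cooking waits on sauce reduction (finishes minute 185, plus 20-minute gap → minute 205); the braise (finishes minute 95). The latest of these is minute 205, which is the earliest starch cooking can start.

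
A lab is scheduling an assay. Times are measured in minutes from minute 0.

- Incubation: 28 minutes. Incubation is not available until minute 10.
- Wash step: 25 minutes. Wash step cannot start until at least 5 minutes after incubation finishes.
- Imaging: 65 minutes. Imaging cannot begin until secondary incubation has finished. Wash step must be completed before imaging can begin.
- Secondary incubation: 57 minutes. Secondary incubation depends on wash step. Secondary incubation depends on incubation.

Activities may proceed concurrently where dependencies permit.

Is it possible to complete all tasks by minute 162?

Incubation cannot begin until its own release at minute 10. It runs from minute 10 to 10 + 28 = minute 38.
After incubation (finishes minute 38, plus 5-minute gap → minute 43), wash step can start at minute 43 and finishes at minute 68.
Secondary incubation cannot start until wash step (finishes minute 68); incubation (finishes minute 38). The controlling bound is minute 68, so secondary incubation finishes at 68 + 57 = minute 125.
Imaging has to wait for secondary incubation (finishes minute 125); wash step (finishes minute 68). The latest of these is minute 125, so imaging runs minute 125 to 125 + 65 = minute 190.
The earliest everything can be done is minute 190, which is after the deadline of 162, so it is not possible.

No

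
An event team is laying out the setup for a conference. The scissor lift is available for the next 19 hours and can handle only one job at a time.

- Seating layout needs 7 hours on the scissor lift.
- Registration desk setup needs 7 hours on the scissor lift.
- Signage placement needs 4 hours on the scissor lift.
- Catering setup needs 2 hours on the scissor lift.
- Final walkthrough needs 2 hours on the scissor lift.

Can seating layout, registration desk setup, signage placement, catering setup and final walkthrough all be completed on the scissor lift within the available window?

No

Running back to back, the jobs need 7 + 7 + 4 + 2 + 2 = 22 hours on the scissor lift.
Since 22 > 19, they cannot all fit.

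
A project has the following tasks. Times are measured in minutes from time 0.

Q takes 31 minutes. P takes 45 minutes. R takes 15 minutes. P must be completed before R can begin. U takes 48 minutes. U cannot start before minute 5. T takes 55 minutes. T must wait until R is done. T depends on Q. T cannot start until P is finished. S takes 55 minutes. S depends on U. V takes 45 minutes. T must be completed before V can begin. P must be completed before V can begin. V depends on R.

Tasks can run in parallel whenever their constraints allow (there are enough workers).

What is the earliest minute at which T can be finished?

Q has no prerequisites, so it starts at minute 0 and finishes at minute 31.
Nothing blocks P, so it runs from minute 0 to minute 45.
After P (finishes minute 45), R can start at minute 45 and finishes at minute 60.
T needs all of R (finishes minute 60); Q (finishes minute 31); P (finishes minute 45). That puts its earliest start at minute 60; it finishes at 60 + 55 = minute 115.

115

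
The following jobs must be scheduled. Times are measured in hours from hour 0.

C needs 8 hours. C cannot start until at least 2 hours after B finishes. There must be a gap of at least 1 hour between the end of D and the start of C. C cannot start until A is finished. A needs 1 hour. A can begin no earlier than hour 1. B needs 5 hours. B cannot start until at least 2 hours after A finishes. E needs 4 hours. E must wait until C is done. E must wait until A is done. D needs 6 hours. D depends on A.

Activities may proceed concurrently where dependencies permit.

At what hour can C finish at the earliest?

After its own release at hour 1, A can start at hour 1 and finishes at hour 2.
D cannot begin until A (finishes hour 2). It runs from hour 2 to 2 + 6 = hour 8.
After A (finishes hour 2, plus 2-hour gap → hour 4), B can start at hour 4 and finishes at hour 9.
C cannot start until B (finishes hour 9, plus 2-hour gap → hour 11); D (finishes hour 8, plus 1-hour gap → hour 9); A (finishes hour 2). The controlling bound is hour 11, so C finishes at 11 + 8 = hour 19.

19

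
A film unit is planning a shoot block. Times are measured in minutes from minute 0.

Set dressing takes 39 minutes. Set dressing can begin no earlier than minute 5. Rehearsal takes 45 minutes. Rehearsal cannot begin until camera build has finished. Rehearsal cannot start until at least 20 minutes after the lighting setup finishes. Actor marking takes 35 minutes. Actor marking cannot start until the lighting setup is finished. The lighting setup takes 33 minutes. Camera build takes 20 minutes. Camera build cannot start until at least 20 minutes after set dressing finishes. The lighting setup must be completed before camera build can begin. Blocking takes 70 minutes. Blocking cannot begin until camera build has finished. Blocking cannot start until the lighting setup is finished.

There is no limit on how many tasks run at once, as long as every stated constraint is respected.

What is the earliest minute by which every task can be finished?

154

Nothing blocks the lighting setup, so it runs from minute 0 to minute 33.
After the lighting setup (finishes minute 33), actor marking can start at minute 33 and finishes at minute 68.
After its own release at minute 5, set dressing can start at minute 5 and finishes at minute 44.
Camera build needs all of set dressing (finishes minute 44, plus 20-minute gap → minute 64); the lighting setup (finishes minute 33). That puts its earliest start at minute 64; it finishes at 64 + 20 = minute 84.
Rehearsal has to wait for camera build (finishes minute 84); the lighting setup (finishes minute 33, plus 20-minute gap → minute 53). The latest of these is minute 84, so rehearsal runs minute 84 to 84 + 45 = minute 129.
Blocking has to wait for camera build (finishes minute 84); the lighting setup (finishes minute 33). The latest of these is minute 84, so blocking runs minute 84 to 84 + 70 = minute 154.
All tasks are finished once the last one completes. Finish times: Set dressing at 44, The lighting setup at 33, Camera build at 84, Blocking at 154, Actor marking at 68, Rehearsal at 129. The latest is minute 154.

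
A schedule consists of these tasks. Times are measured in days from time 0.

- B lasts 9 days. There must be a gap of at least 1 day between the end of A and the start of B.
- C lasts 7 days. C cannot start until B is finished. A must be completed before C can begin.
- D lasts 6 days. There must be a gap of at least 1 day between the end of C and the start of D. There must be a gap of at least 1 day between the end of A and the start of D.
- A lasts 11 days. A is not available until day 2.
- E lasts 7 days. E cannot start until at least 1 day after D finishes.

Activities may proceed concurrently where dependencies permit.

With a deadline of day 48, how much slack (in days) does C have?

3

After its own release at day 2, A can start at day 2 and finishes at day 13.
B cannot begin until A (finishes day 13, plus 1-day gap → day 14). It runs from day 14 to 14 + 9 = day 23.
C needs all of B (finishes day 23); A (finishes day 13). That puts its earliest start at day 23; it finishes at 23 + 7 = day 30.

Working backward from the deadline:
E must finish by day 48; it takes 7 days, so it must start by 48 − 7 = day 41.
D has to be done before E (must start by day 41, minus 1-day gap → day 40). That means finishing by day 40, i.e. starting by 40 − 6 = day 34.
C feeds into D (must start by day 34, minus 1-day gap → day 33); so C must finish by day 33 and therefore start by day 26.
So C can start as early as day 23 and as late as day 26, giving 26 − 23 = 3 days of slack.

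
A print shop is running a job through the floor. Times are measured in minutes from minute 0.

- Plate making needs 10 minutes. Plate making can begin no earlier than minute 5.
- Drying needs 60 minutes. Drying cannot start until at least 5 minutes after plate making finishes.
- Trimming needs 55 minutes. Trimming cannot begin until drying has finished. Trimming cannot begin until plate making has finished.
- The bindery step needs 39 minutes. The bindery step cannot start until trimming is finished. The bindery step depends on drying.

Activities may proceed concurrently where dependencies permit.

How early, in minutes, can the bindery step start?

After its own release at minute 5, plate making can start at minute 5 and finishes at minute 15.
Drying waits on plate making (finishes minute 15, plus 5-minute gap → minute 20), so it starts at minute 20 and finishes at 20 + 60 = minute 80.
Trimming needs all of drying (finishes minute 80); plate making (finishes minute 15). That puts its earliest start at minute 80; it finishes at 80 + 55 = minute 135.
The bindery step waits on trimming (finishes minute 135); drying (finishes minute 80). The latest of these is minute 135, which is the earliest the bindery step can start.

135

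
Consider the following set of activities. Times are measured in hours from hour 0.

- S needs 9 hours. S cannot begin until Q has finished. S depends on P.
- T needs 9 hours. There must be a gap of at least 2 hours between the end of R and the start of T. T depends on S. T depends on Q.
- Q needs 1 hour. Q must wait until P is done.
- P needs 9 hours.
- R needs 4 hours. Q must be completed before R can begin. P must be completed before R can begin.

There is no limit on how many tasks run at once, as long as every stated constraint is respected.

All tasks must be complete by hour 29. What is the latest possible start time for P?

T has no dependents, so it just needs to finish by hour 29. Starting by 29 − 9 = hour 20 achieves that.
R must finish before T (must start by hour 20, minus 2-hour gap → hour 18). With a 4-hour duration, R must start by 18 − 4 = hour 14.
S has to be done before T (must start by hour 20). That means finishing by hour 20, i.e. starting by 20 − 9 = hour 11.
Q must finish in time for R (must start by hour 14); S (must start by hour 11); T (must start by hour 20). The tightest is hour 11, so Q must start by 11 − 1 = hour 10.
For P: Q (must start by hour 10); R (must start by hour 14); S (must start by hour 11). The most restrictive is hour 10; with a 9-hour duration, P must start by hour 1.

1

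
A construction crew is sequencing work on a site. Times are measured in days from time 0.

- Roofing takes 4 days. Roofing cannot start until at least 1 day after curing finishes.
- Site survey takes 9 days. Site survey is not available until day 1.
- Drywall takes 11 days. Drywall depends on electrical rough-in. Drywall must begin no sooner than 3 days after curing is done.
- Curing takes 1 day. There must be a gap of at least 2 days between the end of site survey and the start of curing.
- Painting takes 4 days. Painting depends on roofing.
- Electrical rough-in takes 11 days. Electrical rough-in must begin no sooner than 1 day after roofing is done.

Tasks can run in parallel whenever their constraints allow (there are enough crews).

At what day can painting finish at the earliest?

Site survey waits on its own release at day 1, so it starts at day 1 and finishes at 1 + 9 = day 10.
After site survey (finishes day 10, plus 2-day gap → day 12), curing can start at day 12 and finishes at day 13.
Roofing waits on curing (finishes day 13, plus 1-day gap → day 14), so it starts at day 14 and finishes at 14 + 4 = day 18.
After roofing (finishes day 18), painting can start at day 18 and finishes at day 22.

22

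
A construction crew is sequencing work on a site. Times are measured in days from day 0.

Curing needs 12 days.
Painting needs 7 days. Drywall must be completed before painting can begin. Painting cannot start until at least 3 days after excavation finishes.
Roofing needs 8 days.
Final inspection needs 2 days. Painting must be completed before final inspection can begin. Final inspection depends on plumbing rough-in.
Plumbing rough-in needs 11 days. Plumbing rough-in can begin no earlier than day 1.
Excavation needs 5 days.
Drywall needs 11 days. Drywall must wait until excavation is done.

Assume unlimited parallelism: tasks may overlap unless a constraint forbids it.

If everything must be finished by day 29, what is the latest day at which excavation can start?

Nothing follows final inspection; the deadline of day 29 is its only limit. It must start by 29 − 2 = day 27.
Painting has to be done before final inspection (must start by day 27). That means finishing by day 27, i.e. starting by 27 − 7 = day 20.
Drywall feeds into painting (must start by day 20); so drywall must finish by day 20 and therefore start by day 9.
Excavation has several dependents: drywall (must start by day 9); painting (must start by day 20, minus 3-day gap → day 17). The earliest of those limits is day 9, so excavation must start by 9 − 5 = day 4.

4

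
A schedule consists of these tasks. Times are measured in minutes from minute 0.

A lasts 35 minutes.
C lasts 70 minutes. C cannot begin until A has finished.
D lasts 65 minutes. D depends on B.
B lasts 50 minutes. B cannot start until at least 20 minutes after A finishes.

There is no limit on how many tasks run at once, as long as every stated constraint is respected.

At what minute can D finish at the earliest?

170

Nothing blocks A, so it runs from minute 0 to minute 35.
B cannot begin until A (finishes minute 35, plus 20-minute gap → minute 55). It runs from minute 55 to 55 + 50 = minute 105.
D waits on B (finishes minute 105), so it starts at minute 105 and finishes at 105 + 65 = minute 170.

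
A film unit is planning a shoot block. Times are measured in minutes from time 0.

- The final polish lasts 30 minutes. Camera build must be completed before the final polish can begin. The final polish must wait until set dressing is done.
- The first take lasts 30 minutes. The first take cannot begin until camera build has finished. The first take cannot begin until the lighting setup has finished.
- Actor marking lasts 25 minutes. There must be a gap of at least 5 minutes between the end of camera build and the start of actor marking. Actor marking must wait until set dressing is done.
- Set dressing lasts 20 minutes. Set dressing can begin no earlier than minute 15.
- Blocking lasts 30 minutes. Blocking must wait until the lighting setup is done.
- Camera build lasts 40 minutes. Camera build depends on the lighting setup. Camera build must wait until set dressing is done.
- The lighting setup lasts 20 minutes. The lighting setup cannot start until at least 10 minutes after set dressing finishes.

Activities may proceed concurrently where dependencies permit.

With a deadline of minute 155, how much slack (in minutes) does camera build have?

20

Set dressing waits on its own release at minute 15, so it starts at minute 15 and finishes at 15 + 20 = minute 35.
The lighting setup cannot begin until set dressing (finishes minute 35, plus 10-minute gap → minute 45). It runs from minute 45 to 45 + 20 = minute 65.
Camera build needs all of the lighting setup (finishes minute 65); set dressing (finishes minute 35). That puts its earliest start at minute 65; it finishes at 65 + 40 = minute 105.

Working backward from the deadline:
Nothing follows actor marking; the deadline of minute 155 is its only limit. It must start by 155 − 25 = minute 130.
To finish by minute 155, the final polish (duration 30) must start no later than minute 125.
The first take must finish by minute 155; it takes 30 minutes, so it must start by 155 − 30 = minute 125.
Camera build feeds actor marking (must start by minute 130, minus 5-minute gap → minute 125); the final polish (must start by minute 125); the first take (must start by minute 125). Taking the minimum, camera build must finish by minute 125 and start by 125 − 40 = minute 85.
So camera build can start as early as minute 65 and as late as minute 85, giving 85 − 65 = 20 minutes of slack.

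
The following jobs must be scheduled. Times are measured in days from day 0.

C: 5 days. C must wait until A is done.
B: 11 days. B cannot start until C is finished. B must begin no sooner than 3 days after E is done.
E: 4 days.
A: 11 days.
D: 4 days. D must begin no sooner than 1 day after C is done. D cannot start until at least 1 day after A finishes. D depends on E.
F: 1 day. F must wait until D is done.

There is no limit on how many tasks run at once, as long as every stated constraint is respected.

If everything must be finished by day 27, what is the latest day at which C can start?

11

Nothing follows B; the deadline of day 27 is its only limit. It must start by 27 − 11 = day 16.
F has no dependents, so it just needs to finish by day 27. Starting by 27 − 1 = day 26 achieves that.
Since F (must start by day 26) depends on it, D must finish by day 26. Backing off its 4-day duration gives a latest start of day 22.
C must finish in time for B (must start by day 16); D (must start by day 22, minus 1-day gap → day 21). The tightest is day 16, so C must start by 16 − 5 = day 11.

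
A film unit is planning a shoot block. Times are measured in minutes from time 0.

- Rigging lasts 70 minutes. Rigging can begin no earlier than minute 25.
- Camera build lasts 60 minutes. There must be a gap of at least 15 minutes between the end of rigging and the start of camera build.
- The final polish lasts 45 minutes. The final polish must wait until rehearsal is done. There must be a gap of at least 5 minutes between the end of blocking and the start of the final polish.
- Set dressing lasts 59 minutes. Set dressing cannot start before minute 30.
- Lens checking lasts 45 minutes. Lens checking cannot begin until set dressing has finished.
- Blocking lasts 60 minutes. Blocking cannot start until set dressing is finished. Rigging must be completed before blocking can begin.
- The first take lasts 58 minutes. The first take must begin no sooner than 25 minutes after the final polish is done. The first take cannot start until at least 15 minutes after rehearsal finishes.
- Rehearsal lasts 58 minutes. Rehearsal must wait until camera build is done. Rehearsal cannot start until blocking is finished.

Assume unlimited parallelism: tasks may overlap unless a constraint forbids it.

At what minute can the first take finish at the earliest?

356

After its own release at minute 30, set dressing can start at minute 30 and finishes at minute 89.
Rigging waits on its own release at minute 25, so it starts at minute 25 and finishes at 25 + 70 = minute 95.
Blocking cannot start until set dressing (finishes minute 89); rigging (finishes minute 95). The controlling bound is minute 95, so blocking finishes at 95 + 60 = minute 155.
Camera build cannot begin until rigging (finishes minute 95, plus 15-minute gap → minute 110). It runs from minute 110 to 110 + 60 = minute 170.
Rehearsal cannot start until camera build (finishes minute 170); blocking (finishes minute 155). The controlling bound is minute 170, so rehearsal finishes at 170 + 58 = minute 228.
The final polish cannot start until rehearsal (finishes minute 228); blocking (finishes minute 155, plus 5-minute gap → minute 160). The controlling bound is minute 228, so the final polish finishes at 228 + 45 = minute 273.
For the first take: the final polish (finishes minute 273, plus 25-minute gap → minute 298); rehearsal (finishes minute 228, plus 15-minute gap → minute 243). Taking the maximum gives a start of minute 298, and it finishes at 298 + 58 = minute 356.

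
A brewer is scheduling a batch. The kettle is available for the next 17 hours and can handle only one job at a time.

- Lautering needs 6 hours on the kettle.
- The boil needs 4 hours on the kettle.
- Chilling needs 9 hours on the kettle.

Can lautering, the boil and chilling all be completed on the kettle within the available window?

No

Running back to back, the jobs need 6 + 4 + 9 = 19 hours on the kettle.
Since 19 > 17, they cannot all fit.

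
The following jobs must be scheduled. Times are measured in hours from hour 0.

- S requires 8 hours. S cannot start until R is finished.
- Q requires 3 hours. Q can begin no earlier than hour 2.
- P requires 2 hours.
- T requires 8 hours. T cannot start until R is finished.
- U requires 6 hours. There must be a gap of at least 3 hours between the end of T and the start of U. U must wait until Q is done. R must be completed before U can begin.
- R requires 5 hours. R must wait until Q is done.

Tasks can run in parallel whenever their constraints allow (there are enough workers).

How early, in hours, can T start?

Q waits on its own release at hour 2, so it starts at hour 2 and finishes at 2 + 3 = hour 5.
R waits on Q (finishes hour 5), so it starts at hour 5 and finishes at 5 + 5 = hour 10.
T waits on R (finishes hour 10), so the earliest it can start is hour 10.

10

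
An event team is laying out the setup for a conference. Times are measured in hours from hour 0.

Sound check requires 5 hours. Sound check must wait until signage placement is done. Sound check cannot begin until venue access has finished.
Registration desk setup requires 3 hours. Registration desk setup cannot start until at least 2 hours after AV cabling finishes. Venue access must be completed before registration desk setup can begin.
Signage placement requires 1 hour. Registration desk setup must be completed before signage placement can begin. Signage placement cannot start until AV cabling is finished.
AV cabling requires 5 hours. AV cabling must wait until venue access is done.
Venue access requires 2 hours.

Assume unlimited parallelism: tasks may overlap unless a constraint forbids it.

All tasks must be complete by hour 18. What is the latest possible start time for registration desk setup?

Nothing follows sound check; the deadline of hour 18 is its only limit. It must start by 18 − 5 = hour 13.
Signage placement has to be done before sound check (must start by hour 13). That means finishing by hour 13, i.e. starting by 13 − 1 = hour 12.
Since signage placement (must start by hour 12) depends on it, registration desk setup must finish by hour 12. Backing off its 3-hour duration gives a latest start of hour 9.

9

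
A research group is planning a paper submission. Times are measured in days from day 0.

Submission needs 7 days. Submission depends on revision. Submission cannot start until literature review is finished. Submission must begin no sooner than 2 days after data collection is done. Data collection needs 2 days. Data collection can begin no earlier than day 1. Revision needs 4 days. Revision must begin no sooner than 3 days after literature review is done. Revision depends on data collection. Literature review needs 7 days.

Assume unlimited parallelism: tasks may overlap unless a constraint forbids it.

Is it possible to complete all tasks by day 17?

Data collection waits on its own release at day 1, so it starts at day 1 and finishes at 1 + 2 = day 3.
Literature review has no prerequisites, so it starts at day 0 and finishes at day 7.
Revision cannot start until literature review (finishes day 7, plus 3-day gap → day 10); data collection (finishes day 3). The controlling bound is day 10, so revision finishes at 10 + 4 = day 14.
Submission cannot start until revision (finishes day 14); literature review (finishes day 7); data collection (finishes day 3, plus 2-day gap → day 5). The controlling bound is day 14, so submission finishes at 14 + 7 = day 21.
The earliest everything can be done is day 21, which is after the deadline of 17, so it is not possible.

No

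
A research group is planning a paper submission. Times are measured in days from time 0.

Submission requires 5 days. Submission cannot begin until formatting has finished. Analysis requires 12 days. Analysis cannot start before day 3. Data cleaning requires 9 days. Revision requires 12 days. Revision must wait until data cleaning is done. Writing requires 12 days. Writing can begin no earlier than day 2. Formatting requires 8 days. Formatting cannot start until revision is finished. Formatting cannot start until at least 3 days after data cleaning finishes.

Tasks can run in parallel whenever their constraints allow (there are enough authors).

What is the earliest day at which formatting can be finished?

29

Data cleaning has no prerequisites, so it starts at day 0 and finishes at day 9.
Revision cannot begin until data cleaning (finishes day 9). It runs from day 9 to 9 + 12 = day 21.
Formatting has to wait for revision (finishes day 21); data cleaning (finishes day 9, plus 3-day gap → day 12). The latest of these is day 21, so formatting runs day 21 to 21 + 8 = day 29.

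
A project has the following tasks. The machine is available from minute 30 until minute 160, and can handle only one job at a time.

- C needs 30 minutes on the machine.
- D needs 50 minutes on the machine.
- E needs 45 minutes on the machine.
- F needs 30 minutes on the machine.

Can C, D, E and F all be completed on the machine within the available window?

No

The machine window is 160 − 30 = 130 minutes.
Running back to back, the jobs need 30 + 50 + 45 + 30 = 155 minutes on the machine.
Since 155 > 130, they cannot all fit.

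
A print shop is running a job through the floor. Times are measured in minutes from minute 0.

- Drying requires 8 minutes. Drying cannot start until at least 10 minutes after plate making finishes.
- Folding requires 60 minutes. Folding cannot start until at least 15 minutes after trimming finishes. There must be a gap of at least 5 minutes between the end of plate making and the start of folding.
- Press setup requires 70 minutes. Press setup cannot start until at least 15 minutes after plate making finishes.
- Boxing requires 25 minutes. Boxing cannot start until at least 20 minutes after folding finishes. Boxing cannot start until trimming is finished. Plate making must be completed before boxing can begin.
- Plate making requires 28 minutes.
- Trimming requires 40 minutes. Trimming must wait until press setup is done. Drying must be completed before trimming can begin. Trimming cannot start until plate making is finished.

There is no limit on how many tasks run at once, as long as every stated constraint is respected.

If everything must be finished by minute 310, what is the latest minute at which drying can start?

142

Boxing has no dependents, so it just needs to finish by minute 310. Starting by 310 − 25 = minute 285 achieves that.
Folding feeds into boxing (must start by minute 285, minus 20-minute gap → minute 265); so folding must finish by minute 265 and therefore start by minute 205.
Trimming has several dependents: folding (must start by minute 205, minus 15-minute gap → minute 190); boxing (must start by minute 285). The earliest of those limits is minute 190, so trimming must start by 190 − 40 = minute 150.
Drying has to be done before trimming (must start by minute 150). That means finishing by minute 150, i.e. starting by 150 − 8 = minute 142.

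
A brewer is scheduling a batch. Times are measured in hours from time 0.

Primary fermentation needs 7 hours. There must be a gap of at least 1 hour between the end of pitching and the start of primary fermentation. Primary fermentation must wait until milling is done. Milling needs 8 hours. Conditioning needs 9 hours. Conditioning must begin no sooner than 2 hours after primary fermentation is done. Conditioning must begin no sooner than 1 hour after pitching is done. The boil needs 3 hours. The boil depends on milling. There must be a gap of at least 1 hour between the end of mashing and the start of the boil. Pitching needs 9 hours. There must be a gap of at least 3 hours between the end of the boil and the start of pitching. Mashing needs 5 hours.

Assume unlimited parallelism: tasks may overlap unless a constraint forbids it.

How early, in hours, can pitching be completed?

23

Nothing blocks mashing, so it runs from hour 0 to hour 5.
Milling has no prerequisites, so it starts at hour 0 and finishes at hour 8.
The boil needs all of milling (finishes hour 8); mashing (finishes hour 5, plus 1-hour gap → hour 6). That puts its earliest start at hour 8; it finishes at 8 + 3 = hour 11.
Pitching waits on the boil (finishes hour 11, plus 3-hour gap → hour 14), so it starts at hour 14 and finishes at 14 + 9 = hour 23.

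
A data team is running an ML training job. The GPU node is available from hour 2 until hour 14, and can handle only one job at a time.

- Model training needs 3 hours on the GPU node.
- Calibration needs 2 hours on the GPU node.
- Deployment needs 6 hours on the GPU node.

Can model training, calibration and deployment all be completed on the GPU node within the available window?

Yes

The GPU node window is 14 − 2 = 12 hours.
Running back to back, the jobs need 3 + 2 + 6 = 11 hours on the GPU node.
Since 11 ≤ 12, they fit within the window.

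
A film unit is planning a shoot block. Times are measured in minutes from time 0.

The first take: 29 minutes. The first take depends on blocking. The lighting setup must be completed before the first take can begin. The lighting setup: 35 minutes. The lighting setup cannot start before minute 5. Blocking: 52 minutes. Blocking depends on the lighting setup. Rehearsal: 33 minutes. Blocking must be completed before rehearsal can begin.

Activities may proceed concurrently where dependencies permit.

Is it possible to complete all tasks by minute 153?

Yes

The lighting setup waits on its own release at minute 5, so it starts at minute 5 and finishes at 5 + 35 = minute 40.
Blocking waits on the lighting setup (finishes minute 40), so it starts at minute 40 and finishes at 40 + 52 = minute 92.
The first take has to wait for blocking (finishes minute 92); the lighting setup (finishes minute 40). The latest of these is minute 92, so the first take runs minute 92 to 92 + 29 = minute 121.
Rehearsal cannot begin until blocking (finishes minute 92). It runs from minute 92 to 92 + 33 = minute 125.
Every task is finished by minute 125, which is no later than the deadline of 153, so the schedule is feasible.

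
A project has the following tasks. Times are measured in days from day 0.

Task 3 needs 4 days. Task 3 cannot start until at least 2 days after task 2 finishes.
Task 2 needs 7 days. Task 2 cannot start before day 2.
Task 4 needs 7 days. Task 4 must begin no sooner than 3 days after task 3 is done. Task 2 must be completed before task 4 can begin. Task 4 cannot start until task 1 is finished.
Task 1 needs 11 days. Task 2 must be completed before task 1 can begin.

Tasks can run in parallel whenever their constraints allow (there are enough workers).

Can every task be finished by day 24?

Task 2 waits on its own release at day 2, so it starts at day 2 and finishes at 2 + 7 = day 9.
After task 2 (finishes day 9, plus 2-day gap → day 11), task 3 can start at day 11 and finishes at day 15.
Task 1 waits on task 2 (finishes day 9), so it starts at day 9 and finishes at 9 + 11 = day 20.
Task 4 has to wait for task 3 (finishes day 15, plus 3-day gap → day 18); task 2 (finishes day 9); task 1 (finishes day 20). The latest of these is day 20, so task 4 runs day 20 to 20 + 7 = day 27.
The earliest everything can be done is day 27, which is after the deadline of 24, so it is not possible.

No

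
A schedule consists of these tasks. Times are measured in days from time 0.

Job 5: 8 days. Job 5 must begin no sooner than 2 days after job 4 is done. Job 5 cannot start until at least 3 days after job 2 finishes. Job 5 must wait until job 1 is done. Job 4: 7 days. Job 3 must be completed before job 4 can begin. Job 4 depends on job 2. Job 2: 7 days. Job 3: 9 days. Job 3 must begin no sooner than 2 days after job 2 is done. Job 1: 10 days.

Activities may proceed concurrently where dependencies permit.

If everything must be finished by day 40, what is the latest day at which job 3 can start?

Nothing follows job 5; the deadline of day 40 is its only limit. It must start by 40 − 8 = day 32.
Job 4 feeds into job 5 (must start by day 32, minus 2-day gap → day 30); so job 4 must finish by day 30 and therefore start by day 23.
Job 3 feeds into job 4 (must start by day 23); so job 3 must finish by day 23 and therefore start by day 14.

14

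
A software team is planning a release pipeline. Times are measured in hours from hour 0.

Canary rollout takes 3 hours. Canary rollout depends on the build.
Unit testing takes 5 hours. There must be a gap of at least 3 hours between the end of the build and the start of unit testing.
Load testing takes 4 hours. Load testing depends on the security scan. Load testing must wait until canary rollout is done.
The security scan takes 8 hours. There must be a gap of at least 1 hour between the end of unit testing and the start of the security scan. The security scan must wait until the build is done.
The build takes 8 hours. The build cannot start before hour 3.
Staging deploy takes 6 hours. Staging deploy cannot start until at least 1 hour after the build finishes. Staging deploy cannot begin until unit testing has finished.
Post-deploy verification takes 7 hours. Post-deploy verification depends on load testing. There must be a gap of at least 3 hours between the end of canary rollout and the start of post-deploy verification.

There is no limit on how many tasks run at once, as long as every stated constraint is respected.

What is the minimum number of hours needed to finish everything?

39

The build waits on its own release at hour 3, so it starts at hour 3 and finishes at 3 + 8 = hour 11.
Canary rollout cannot begin until the build (finishes hour 11). It runs from hour 11 to 11 + 3 = hour 14.
After the build (finishes hour 11, plus 3-hour gap → hour 14), unit testing can start at hour 14 and finishes at hour 19.
Staging deploy cannot start until the build (finishes hour 11, plus 1-hour gap → hour 12); unit testing (finishes hour 19). The controlling bound is hour 19, so staging deploy finishes at 19 + 6 = hour 25.
The security scan cannot start until unit testing (finishes hour 19, plus 1-hour gap → hour 20); the build (finishes hour 11). The controlling bound is hour 20, so the security scan finishes at 20 + 8 = hour 28.
Load testing cannot start until the security scan (finishes hour 28); canary rollout (finishes hour 14). The controlling bound is hour 28, so load testing finishes at 28 + 4 = hour 32.
Post-deploy verification has to wait for load testing (finishes hour 32); canary rollout (finishes hour 14, plus 3-hour gap → hour 17). The latest of these is hour 32, so post-deploy verification runs hour 32 to 32 + 7 = hour 39.
All tasks are finished once the last one completes. Finish times: The build at 11, Unit testing at 19, The security scan at 28, Staging deploy at 25, Canary rollout at 14, Load testing at 32, Post-deploy verification at 39. The latest is hour 39.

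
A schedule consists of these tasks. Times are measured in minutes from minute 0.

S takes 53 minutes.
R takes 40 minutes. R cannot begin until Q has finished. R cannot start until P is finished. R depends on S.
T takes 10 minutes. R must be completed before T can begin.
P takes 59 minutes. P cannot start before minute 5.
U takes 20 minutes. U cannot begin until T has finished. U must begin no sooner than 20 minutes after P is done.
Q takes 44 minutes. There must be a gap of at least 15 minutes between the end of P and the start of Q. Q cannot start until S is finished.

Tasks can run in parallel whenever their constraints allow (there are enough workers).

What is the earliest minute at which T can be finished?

S can start immediately at minute 0; it finishes at minute 53.
P cannot begin until its own release at minute 5. It runs from minute 5 to 5 + 59 = minute 64.
Q needs all of P (finishes minute 64, plus 15-minute gap → minute 79); S (finishes minute 53). That puts its earliest start at minute 79; it finishes at 79 + 44 = minute 123.
R cannot start until Q (finishes minute 123); P (finishes minute 64); S (finishes minute 53). The controlling bound is minute 123, so R finishes at 123 + 40 = minute 163.
T waits on R (finishes minute 163), so it starts at minute 163 and finishes at 163 + 10 = minute 173.

173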